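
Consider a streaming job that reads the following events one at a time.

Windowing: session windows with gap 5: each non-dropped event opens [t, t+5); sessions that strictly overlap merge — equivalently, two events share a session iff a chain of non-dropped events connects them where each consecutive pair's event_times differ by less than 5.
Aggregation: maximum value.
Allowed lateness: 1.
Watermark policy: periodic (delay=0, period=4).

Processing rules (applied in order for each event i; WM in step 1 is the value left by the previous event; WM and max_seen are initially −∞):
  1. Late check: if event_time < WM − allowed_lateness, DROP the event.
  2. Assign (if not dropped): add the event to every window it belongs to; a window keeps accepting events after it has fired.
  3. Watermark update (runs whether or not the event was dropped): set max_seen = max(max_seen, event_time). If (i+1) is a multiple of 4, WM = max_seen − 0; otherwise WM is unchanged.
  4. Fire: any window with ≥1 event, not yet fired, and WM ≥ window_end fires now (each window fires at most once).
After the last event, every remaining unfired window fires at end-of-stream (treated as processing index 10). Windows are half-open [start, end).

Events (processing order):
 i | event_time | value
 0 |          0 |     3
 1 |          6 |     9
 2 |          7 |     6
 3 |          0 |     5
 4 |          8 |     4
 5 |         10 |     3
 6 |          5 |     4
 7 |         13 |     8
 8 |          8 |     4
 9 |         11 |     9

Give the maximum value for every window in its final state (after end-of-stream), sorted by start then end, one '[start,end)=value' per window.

[0,5)=5 [6,18)=9

i=0 t=0 v=3: → [0,5); WM=−∞
i=1 t=6 v=9: → [6,11); WM=−∞
i=2 t=7 v=6: → [6,12); WM=−∞
i=3 t=0 v=5: → [0,5); WM=7
i=4 t=8 v=4: → [6,13); WM=7
i=5 t=10 v=3: → [6,15); WM=7
i=6 t=5 v=4: DROP (t<7-1); WM=7
i=7 t=13 v=8: → [6,18); WM=13
i=8 t=8 v=4: DROP (t<13-1); WM=13
i=9 t=11 v=9: DROP (t<13-1); WM=13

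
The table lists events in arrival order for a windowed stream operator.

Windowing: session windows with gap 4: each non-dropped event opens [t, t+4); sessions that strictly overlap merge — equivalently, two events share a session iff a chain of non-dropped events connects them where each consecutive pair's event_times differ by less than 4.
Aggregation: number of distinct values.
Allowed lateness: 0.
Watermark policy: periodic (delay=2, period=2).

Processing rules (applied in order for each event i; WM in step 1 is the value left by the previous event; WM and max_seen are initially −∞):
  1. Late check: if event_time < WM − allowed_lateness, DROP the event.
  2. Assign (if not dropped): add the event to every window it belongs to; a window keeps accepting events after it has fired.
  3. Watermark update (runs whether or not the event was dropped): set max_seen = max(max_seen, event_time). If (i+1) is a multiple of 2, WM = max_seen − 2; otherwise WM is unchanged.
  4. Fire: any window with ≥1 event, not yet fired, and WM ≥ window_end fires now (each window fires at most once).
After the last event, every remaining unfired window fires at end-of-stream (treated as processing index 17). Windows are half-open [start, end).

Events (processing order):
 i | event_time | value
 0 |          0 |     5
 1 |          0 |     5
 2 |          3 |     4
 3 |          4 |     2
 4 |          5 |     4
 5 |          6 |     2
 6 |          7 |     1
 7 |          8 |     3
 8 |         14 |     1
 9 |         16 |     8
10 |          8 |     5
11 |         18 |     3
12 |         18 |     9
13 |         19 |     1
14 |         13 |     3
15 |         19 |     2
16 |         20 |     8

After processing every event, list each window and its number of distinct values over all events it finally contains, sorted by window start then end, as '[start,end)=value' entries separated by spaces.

[0,12)=5 [14,24)=5

i=0 t=0 v=5: → [0,4); WM=−∞
i=1 t=0 v=5: → [0,4); WM=-2
i=2 t=3 v=4: → [0,7); WM=-2
i=3 t=4 v=2: → [0,8); WM=2
i=4 t=5 v=4: → [0,9); WM=2
i=5 t=6 v=2: → [0,10); WM=4
i=6 t=7 v=1: → [0,11); WM=4
i=7 t=8 v=3: → [0,12); WM=6
i=8 t=14 v=1: → [14,18); WM=6
i=9 t=16 v=8: → [14,20); WM=14
i=10 t=8 v=5: DROP (t<14-0); WM=14
i=11 t=18 v=3: → [14,22); WM=16
i=12 t=18 v=9: → [14,22); WM=16
i=13 t=19 v=1: → [14,23); WM=17
i=14 t=13 v=3: DROP (t<17-0); WM=17
i=15 t=19 v=2: → [14,23); WM=17
i=16 t=20 v=8: → [14,24); WM=17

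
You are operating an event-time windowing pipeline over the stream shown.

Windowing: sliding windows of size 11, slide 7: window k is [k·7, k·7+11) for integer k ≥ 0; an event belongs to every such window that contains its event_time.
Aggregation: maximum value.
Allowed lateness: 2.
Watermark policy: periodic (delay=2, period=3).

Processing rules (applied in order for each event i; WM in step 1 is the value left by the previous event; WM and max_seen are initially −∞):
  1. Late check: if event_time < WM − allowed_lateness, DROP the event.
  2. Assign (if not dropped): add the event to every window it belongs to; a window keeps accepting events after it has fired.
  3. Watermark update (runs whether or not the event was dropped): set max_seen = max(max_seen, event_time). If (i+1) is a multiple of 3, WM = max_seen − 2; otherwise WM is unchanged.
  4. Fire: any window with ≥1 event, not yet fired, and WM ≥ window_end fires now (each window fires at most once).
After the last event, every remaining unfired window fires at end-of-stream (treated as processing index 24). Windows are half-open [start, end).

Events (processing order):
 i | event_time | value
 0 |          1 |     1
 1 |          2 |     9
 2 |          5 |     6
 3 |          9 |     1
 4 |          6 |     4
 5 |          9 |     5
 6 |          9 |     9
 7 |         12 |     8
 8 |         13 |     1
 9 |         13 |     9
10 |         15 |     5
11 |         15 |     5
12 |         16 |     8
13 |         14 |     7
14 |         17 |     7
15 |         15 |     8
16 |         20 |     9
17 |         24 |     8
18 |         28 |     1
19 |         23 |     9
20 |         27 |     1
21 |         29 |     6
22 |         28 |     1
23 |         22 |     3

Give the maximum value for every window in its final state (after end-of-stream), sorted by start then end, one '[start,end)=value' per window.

i=0 t=1 v=1: → [0,11); WM=−∞
i=1 t=2 v=9: → [0,11); WM=−∞
i=2 t=5 v=6: → [0,11); WM=3
i=3 t=9 v=1: → [7,18),[0,11); WM=3
i=4 t=6 v=4: → [0,11); WM=3
i=5 t=9 v=5: → [7,18),[0,11); WM=7
i=6 t=9 v=9: → [7,18),[0,11); WM=7
i=7 t=12 v=8: → [7,18); WM=7
i=8 t=13 v=1: → [7,18); WM=11; [0,11) fires=9
i=9 t=13 v=9: → [7,18); WM=11
i=10 t=15 v=5: → [14,25),[7,18); WM=11
i=11 t=15 v=5: → [14,25),[7,18); WM=13
i=12 t=16 v=8: → [14,25),[7,18); WM=13
i=13 t=14 v=7: → [14,25),[7,18); WM=13
i=14 t=17 v=7: → [14,25),[7,18); WM=15
i=15 t=15 v=8: → [14,25),[7,18); WM=15
i=16 t=20 v=9: → [14,25); WM=15
i=17 t=24 v=8: → [21,32),[14,25); WM=22; [7,18) fires=9
i=18 t=28 v=1: → [28,39),[21,32); WM=22
i=19 t=23 v=9: → [21,32),[14,25); WM=22
i=20 t=27 v=1: → [21,32); WM=26; [14,25) fires=9
i=21 t=29 v=6: → [28,39),[21,32); WM=26
i=22 t=28 v=1: → [28,39),[21,32); WM=26
i=23 t=22 v=3: DROP (t<26-2); WM=27

[0,11)=9 [7,18)=9 [14,25)=9 [21,32)=9 [28,39)=6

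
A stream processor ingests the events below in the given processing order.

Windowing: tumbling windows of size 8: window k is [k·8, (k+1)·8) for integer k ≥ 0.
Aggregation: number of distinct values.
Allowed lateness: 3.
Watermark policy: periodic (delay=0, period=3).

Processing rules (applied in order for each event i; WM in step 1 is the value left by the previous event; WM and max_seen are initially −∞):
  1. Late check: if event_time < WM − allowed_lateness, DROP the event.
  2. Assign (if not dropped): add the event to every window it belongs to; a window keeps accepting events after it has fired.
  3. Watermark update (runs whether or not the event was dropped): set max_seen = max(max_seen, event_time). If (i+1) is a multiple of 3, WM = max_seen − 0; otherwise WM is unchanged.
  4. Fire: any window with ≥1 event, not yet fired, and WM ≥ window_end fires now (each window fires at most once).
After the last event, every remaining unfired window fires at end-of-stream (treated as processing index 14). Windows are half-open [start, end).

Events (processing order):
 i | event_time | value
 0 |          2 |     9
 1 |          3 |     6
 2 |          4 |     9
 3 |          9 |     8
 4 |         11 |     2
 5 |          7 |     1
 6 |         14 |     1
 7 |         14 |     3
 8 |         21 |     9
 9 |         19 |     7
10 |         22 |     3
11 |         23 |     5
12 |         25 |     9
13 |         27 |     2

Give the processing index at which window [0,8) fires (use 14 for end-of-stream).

i=0 t=2 v=9: → [0,8); WM=−∞
i=1 t=3 v=6: → [0,8); WM=−∞
i=2 t=4 v=9: → [0,8); WM=4
i=3 t=9 v=8: → [8,16); WM=4
i=4 t=11 v=2: → [8,16); WM=4
i=5 t=7 v=1: → [0,8); WM=11; [0,8) fires=3
i=6 t=14 v=1: → [8,16); WM=11
i=7 t=14 v=3: → [8,16); WM=11
i=8 t=21 v=9: → [16,24); WM=21; [8,16) fires=4
i=9 t=19 v=7: → [16,24); WM=21
i=10 t=22 v=3: → [16,24); WM=21
i=11 t=23 v=5: → [16,24); WM=23
i=12 t=25 v=9: → [24,32); WM=23
i=13 t=27 v=2: → [24,32); WM=23

5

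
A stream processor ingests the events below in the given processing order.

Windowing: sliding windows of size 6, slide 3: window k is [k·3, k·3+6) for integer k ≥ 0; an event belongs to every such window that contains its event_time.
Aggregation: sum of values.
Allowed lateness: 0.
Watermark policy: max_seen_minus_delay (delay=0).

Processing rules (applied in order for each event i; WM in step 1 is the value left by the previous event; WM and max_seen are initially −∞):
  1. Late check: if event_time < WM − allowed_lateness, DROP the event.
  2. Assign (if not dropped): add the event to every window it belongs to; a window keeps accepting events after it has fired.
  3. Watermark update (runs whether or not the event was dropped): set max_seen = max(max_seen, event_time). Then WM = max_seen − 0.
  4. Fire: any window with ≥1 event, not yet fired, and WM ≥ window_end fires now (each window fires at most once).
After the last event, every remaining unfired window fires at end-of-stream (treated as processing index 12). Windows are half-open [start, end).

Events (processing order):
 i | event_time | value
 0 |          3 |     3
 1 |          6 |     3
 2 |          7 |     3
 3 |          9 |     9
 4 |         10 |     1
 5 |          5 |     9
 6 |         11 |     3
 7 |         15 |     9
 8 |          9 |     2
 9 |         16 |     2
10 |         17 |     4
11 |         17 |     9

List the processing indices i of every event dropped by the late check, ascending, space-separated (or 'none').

i=0 t=3 v=3: → [3,9),[0,6); WM=3
i=1 t=6 v=3: → [6,12),[3,9); WM=6; [0,6) fires=3
i=2 t=7 v=3: → [6,12),[3,9); WM=7
i=3 t=9 v=9: → [9,15),[6,12); WM=9; [3,9) fires=9
i=4 t=10 v=1: → [9,15),[6,12); WM=10
i=5 t=5 v=9: DROP (t<10-0); WM=10
i=6 t=11 v=3: → [9,15),[6,12); WM=11
i=7 t=15 v=9: → [15,21),[12,18); WM=15; [6,12) fires=19 [9,15) fires=13
i=8 t=9 v=2: DROP (t<15-0); WM=15
i=9 t=16 v=2: → [15,21),[12,18); WM=16
i=10 t=17 v=4: → [15,21),[12,18); WM=17
i=11 t=17 v=9: → [15,21),[12,18); WM=17

5 8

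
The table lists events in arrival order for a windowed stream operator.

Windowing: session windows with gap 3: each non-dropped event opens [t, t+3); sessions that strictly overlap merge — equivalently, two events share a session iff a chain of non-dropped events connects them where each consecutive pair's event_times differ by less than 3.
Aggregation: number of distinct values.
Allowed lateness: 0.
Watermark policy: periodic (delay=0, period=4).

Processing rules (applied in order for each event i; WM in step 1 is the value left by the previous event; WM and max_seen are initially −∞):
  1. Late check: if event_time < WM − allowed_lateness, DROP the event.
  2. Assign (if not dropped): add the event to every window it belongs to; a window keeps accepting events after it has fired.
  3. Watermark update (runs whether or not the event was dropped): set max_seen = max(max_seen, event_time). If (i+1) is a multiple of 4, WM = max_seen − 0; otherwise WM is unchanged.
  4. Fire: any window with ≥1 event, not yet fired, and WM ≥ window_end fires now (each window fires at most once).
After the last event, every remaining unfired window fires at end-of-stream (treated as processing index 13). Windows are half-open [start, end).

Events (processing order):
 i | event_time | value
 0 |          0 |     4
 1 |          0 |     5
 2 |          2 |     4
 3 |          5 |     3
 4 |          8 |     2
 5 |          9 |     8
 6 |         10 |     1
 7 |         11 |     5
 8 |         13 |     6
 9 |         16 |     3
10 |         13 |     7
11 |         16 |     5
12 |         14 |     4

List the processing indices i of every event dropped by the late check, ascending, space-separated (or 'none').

i=0 t=0 v=4: → [0,3); WM=−∞
i=1 t=0 v=5: → [0,3); WM=−∞
i=2 t=2 v=4: → [0,5); WM=−∞
i=3 t=5 v=3: → [5,8); WM=5
i=4 t=8 v=2: → [8,11); WM=5
i=5 t=9 v=8: → [8,12); WM=5
i=6 t=10 v=1: → [8,13); WM=5
i=7 t=11 v=5: → [8,14); WM=11
i=8 t=13 v=6: → [8,16); WM=11
i=9 t=16 v=3: → [16,19); WM=11
i=10 t=13 v=7: → [8,16); WM=11
i=11 t=16 v=5: → [16,19); WM=16
i=12 t=14 v=4: DROP (t<16-0); WM=16

12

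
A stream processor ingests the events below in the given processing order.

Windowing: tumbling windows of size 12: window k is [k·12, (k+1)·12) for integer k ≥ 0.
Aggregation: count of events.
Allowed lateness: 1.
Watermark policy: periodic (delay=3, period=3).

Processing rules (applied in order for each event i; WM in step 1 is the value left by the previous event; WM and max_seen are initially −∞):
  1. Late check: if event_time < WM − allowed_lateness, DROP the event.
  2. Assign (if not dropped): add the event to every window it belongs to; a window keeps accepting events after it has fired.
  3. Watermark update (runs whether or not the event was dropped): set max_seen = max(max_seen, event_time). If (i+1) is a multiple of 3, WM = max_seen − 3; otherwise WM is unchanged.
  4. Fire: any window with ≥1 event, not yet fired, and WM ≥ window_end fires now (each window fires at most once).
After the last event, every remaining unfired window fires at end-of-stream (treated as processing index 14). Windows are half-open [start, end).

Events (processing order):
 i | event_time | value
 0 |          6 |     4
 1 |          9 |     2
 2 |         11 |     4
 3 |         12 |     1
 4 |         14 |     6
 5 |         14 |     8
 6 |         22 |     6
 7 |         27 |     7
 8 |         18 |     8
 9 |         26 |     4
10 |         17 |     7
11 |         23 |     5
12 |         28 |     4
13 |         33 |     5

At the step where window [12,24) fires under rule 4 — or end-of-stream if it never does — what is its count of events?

5

i=0 t=6 v=4: → [0,12); WM=−∞
i=1 t=9 v=2: → [0,12); WM=−∞
i=2 t=11 v=4: → [0,12); WM=8
i=3 t=12 v=1: → [12,24); WM=8
i=4 t=14 v=6: → [12,24); WM=8
i=5 t=14 v=8: → [12,24); WM=11
i=6 t=22 v=6: → [12,24); WM=11
i=7 t=27 v=7: → [24,36); WM=11
i=8 t=18 v=8: → [12,24); WM=24; [0,12) fires=3 [12,24) fires=5
i=9 t=26 v=4: → [24,36); WM=24
i=10 t=17 v=7: DROP (t<24-1); WM=24
i=11 t=23 v=5: → [12,24); WM=24
i=12 t=28 v=4: → [24,36); WM=24
i=13 t=33 v=5: → [24,36); WM=24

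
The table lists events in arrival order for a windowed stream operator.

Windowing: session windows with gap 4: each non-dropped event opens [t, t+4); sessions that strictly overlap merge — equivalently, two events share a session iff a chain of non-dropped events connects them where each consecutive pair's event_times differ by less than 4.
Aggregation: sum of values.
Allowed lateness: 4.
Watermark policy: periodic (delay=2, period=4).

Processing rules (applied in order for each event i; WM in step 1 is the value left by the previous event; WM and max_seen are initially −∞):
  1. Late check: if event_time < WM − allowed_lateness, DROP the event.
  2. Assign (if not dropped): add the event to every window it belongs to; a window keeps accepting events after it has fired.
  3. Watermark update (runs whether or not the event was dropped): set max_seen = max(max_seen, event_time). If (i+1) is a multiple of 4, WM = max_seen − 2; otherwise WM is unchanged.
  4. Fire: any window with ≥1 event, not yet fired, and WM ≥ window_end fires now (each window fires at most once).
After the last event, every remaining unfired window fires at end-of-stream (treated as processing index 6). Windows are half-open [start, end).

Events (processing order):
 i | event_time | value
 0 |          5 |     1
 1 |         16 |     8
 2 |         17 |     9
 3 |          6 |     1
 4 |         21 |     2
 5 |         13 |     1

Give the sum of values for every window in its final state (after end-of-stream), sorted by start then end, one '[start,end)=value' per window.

[5,10)=2 [13,21)=18 [21,25)=2

i=0 t=5 v=1: → [5,9); WM=−∞
i=1 t=16 v=8: → [16,20); WM=−∞
i=2 t=17 v=9: → [16,21); WM=−∞
i=3 t=6 v=1: → [5,10); WM=15
i=4 t=21 v=2: → [21,25); WM=15
i=5 t=13 v=1: → [13,21); WM=15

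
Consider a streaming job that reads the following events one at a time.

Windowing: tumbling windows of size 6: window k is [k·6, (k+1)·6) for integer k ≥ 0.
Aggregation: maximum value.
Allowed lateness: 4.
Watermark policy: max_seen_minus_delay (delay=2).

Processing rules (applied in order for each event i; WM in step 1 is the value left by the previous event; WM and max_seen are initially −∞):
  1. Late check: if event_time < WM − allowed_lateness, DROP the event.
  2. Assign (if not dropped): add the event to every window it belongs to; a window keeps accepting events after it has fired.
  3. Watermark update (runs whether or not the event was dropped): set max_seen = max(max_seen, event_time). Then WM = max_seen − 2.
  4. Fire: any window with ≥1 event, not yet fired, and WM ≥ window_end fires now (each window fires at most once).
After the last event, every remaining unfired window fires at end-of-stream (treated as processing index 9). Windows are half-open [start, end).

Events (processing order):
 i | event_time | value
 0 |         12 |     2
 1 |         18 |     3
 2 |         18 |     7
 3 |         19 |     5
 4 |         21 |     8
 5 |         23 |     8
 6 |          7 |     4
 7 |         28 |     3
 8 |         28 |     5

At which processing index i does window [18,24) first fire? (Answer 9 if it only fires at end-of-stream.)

7

i=0 t=12 v=2: → [12,18); WM=10
i=1 t=18 v=3: → [18,24); WM=16
i=2 t=18 v=7: → [18,24); WM=16
i=3 t=19 v=5: → [18,24); WM=17
i=4 t=21 v=8: → [18,24); WM=19; [12,18) fires=2
i=5 t=23 v=8: → [18,24); WM=21
i=6 t=7 v=4: DROP (t<21-4); WM=21
i=7 t=28 v=3: → [24,30); WM=26; [18,24) fires=8
i=8 t=28 v=5: → [24,30); WM=26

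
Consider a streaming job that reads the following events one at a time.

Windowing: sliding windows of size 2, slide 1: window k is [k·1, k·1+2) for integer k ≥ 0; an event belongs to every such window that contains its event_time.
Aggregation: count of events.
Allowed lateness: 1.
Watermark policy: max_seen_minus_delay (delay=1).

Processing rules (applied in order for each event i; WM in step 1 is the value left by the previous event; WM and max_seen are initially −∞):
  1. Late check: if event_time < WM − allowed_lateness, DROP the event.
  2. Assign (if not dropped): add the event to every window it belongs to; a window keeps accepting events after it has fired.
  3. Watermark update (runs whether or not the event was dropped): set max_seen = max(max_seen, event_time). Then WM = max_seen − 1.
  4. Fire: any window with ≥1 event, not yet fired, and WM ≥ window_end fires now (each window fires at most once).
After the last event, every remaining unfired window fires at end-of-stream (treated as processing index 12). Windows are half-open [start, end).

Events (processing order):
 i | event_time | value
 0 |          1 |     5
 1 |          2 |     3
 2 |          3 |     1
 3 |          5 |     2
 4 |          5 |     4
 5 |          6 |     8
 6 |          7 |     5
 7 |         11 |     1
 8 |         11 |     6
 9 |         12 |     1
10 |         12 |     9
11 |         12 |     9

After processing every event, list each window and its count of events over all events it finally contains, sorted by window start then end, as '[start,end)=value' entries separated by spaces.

[0,2)=1 [1,3)=2 [2,4)=2 [3,5)=1 [4,6)=2 [5,7)=3 [6,8)=2 [7,9)=1 [10,12)=2 [11,13)=5 [12,14)=3

i=0 t=1 v=5: → [1,3),[0,2); WM=0
i=1 t=2 v=3: → [2,4),[1,3); WM=1
i=2 t=3 v=1: → [3,5),[2,4); WM=2; [0,2) fires=1
i=3 t=5 v=2: → [5,7),[4,6); WM=4; [1,3) fires=2 [2,4) fires=2
i=4 t=5 v=4: → [5,7),[4,6); WM=4
i=5 t=6 v=8: → [6,8),[5,7); WM=5; [3,5) fires=1
i=6 t=7 v=5: → [7,9),[6,8); WM=6; [4,6) fires=2
i=7 t=11 v=1: → [11,13),[10,12); WM=10; [5,7) fires=3 [6,8) fires=2 [7,9) fires=1
i=8 t=11 v=6: → [11,13),[10,12); WM=10
i=9 t=12 v=1: → [12,14),[11,13); WM=11
i=10 t=12 v=9: → [12,14),[11,13); WM=11
i=11 t=12 v=9: → [12,14),[11,13); WM=11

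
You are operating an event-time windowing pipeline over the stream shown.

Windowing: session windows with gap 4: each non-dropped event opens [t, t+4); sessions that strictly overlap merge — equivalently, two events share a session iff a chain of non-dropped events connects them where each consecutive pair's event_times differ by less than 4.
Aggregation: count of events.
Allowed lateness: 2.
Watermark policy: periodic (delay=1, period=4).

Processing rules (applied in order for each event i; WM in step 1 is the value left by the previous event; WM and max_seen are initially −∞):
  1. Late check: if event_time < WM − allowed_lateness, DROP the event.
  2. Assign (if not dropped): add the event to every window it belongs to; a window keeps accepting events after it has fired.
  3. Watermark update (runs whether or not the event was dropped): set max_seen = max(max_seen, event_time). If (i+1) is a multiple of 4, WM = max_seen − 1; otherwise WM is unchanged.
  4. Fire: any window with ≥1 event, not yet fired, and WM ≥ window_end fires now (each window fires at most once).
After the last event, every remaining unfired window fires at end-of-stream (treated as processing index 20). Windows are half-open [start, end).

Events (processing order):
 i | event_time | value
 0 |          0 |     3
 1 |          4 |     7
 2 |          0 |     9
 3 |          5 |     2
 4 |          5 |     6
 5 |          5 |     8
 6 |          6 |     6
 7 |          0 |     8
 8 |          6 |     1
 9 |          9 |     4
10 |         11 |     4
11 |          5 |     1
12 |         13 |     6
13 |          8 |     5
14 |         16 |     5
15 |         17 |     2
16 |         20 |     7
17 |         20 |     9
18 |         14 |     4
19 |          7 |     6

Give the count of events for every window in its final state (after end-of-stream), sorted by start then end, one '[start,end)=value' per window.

i=0 t=0 v=3: → [0,4); WM=−∞
i=1 t=4 v=7: → [4,8); WM=−∞
i=2 t=0 v=9: → [0,4); WM=−∞
i=3 t=5 v=2: → [4,9); WM=4
i=4 t=5 v=6: → [4,9); WM=4
i=5 t=5 v=8: → [4,9); WM=4
i=6 t=6 v=6: → [4,10); WM=4
i=7 t=0 v=8: DROP (t<4-2); WM=5
i=8 t=6 v=1: → [4,10); WM=5
i=9 t=9 v=4: → [4,13); WM=5
i=10 t=11 v=4: → [4,15); WM=5
i=11 t=5 v=1: → [4,15); WM=10
i=12 t=13 v=6: → [4,17); WM=10
i=13 t=8 v=5: → [4,17); WM=10
i=14 t=16 v=5: → [4,20); WM=10
i=15 t=17 v=2: → [4,21); WM=16
i=16 t=20 v=7: → [4,24); WM=16
i=17 t=20 v=9: → [4,24); WM=16
i=18 t=14 v=4: → [4,24); WM=16
i=19 t=7 v=6: DROP (t<16-2); WM=19

[0,4)=2 [4,24)=16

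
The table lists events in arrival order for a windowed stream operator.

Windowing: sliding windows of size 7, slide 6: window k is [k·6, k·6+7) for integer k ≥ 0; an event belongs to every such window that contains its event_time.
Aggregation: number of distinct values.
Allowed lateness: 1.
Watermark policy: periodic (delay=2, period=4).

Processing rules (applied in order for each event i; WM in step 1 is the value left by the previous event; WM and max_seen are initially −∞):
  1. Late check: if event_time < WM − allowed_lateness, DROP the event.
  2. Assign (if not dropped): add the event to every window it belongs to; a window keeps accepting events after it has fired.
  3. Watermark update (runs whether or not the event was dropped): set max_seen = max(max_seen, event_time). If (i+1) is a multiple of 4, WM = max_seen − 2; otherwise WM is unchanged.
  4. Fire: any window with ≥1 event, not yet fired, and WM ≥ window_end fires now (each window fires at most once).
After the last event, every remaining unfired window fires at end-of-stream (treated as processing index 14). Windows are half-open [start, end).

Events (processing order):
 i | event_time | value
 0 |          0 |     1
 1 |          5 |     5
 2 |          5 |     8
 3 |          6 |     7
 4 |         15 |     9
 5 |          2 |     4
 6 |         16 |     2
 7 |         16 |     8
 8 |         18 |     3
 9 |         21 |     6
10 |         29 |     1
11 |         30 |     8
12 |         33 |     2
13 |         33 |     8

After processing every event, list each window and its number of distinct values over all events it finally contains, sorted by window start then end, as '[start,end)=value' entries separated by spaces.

i=0 t=0 v=1: → [0,7); WM=−∞
i=1 t=5 v=5: → [0,7); WM=−∞
i=2 t=5 v=8: → [0,7); WM=−∞
i=3 t=6 v=7: → [6,13),[0,7); WM=4
i=4 t=15 v=9: → [12,19); WM=4
i=5 t=2 v=4: DROP (t<4-1); WM=4
i=6 t=16 v=2: → [12,19); WM=4
i=7 t=16 v=8: → [12,19); WM=14; [0,7) fires=4 [6,13) fires=1
i=8 t=18 v=3: → [18,25),[12,19); WM=14
i=9 t=21 v=6: → [18,25); WM=14
i=10 t=29 v=1: → [24,31); WM=14
i=11 t=30 v=8: → [30,37),[24,31); WM=28; [12,19) fires=4 [18,25) fires=2
i=12 t=33 v=2: → [30,37); WM=28
i=13 t=33 v=8: → [30,37); WM=28

[0,7)=4 [6,13)=1 [12,19)=4 [18,25)=2 [24,31)=2 [30,37)=2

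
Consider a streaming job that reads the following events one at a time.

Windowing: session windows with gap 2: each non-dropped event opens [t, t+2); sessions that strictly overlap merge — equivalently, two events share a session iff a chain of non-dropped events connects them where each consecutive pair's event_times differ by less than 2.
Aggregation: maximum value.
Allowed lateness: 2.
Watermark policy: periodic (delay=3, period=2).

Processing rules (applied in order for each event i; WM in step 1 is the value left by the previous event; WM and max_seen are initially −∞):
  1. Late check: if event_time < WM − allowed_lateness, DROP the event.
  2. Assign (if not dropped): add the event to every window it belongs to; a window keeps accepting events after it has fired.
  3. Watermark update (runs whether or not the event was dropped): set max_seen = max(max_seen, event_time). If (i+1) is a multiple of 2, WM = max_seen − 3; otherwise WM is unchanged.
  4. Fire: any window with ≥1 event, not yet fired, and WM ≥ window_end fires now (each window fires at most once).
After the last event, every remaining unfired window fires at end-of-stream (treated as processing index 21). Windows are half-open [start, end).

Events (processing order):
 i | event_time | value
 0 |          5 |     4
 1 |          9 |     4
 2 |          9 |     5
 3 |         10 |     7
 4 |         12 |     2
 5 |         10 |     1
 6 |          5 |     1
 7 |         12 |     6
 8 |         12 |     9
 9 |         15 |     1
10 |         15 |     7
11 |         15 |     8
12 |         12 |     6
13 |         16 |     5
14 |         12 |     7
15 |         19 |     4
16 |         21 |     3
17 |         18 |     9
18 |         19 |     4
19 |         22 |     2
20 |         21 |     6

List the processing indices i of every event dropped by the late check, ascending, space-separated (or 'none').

6

i=0 t=5 v=4: → [5,7); WM=−∞
i=1 t=9 v=4: → [9,11); WM=6
i=2 t=9 v=5: → [9,11); WM=6
i=3 t=10 v=7: → [9,12); WM=7
i=4 t=12 v=2: → [12,14); WM=7
i=5 t=10 v=1: → [9,12); WM=9
i=6 t=5 v=1: DROP (t<9-2); WM=9
i=7 t=12 v=6: → [12,14); WM=9
i=8 t=12 v=9: → [12,14); WM=9
i=9 t=15 v=1: → [15,17); WM=12
i=10 t=15 v=7: → [15,17); WM=12
i=11 t=15 v=8: → [15,17); WM=12
i=12 t=12 v=6: → [12,14); WM=12
i=13 t=16 v=5: → [15,18); WM=13
i=14 t=12 v=7: → [12,14); WM=13
i=15 t=19 v=4: → [19,21); WM=16
i=16 t=21 v=3: → [21,23); WM=16
i=17 t=18 v=9: → [18,21); WM=18
i=18 t=19 v=4: → [18,21); WM=18
i=19 t=22 v=2: → [21,24); WM=19
i=20 t=21 v=6: → [21,24); WM=19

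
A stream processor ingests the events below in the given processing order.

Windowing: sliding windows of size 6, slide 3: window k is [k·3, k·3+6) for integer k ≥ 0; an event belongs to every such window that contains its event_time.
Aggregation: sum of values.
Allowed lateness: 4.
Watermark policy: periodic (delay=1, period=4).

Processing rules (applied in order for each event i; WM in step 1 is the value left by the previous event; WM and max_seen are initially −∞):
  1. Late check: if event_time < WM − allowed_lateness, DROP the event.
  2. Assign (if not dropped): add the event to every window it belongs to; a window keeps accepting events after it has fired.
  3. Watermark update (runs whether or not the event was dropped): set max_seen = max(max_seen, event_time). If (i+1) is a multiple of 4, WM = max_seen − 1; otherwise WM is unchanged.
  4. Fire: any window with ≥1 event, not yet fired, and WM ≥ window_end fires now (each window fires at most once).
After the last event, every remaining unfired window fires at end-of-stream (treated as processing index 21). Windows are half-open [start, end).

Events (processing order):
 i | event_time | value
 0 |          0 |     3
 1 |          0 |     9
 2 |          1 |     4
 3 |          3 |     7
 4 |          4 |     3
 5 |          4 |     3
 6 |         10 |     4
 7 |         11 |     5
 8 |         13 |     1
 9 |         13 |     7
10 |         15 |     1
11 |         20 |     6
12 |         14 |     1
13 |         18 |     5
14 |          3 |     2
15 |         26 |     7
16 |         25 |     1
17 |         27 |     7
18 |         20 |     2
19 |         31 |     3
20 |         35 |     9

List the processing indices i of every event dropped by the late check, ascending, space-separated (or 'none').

12 14 18

i=0 t=0 v=3: → [0,6); WM=−∞
i=1 t=0 v=9: → [0,6); WM=−∞
i=2 t=1 v=4: → [0,6); WM=−∞
i=3 t=3 v=7: → [3,9),[0,6); WM=2
i=4 t=4 v=3: → [3,9),[0,6); WM=2
i=5 t=4 v=3: → [3,9),[0,6); WM=2
i=6 t=10 v=4: → [9,15),[6,12); WM=2
i=7 t=11 v=5: → [9,15),[6,12); WM=10; [0,6) fires=29 [3,9) fires=13
i=8 t=13 v=1: → [12,18),[9,15); WM=10
i=9 t=13 v=7: → [12,18),[9,15); WM=10
i=10 t=15 v=1: → [15,21),[12,18); WM=10
i=11 t=20 v=6: → [18,24),[15,21); WM=19; [6,12) fires=9 [9,15) fires=17 [12,18) fires=9
i=12 t=14 v=1: DROP (t<19-4); WM=19
i=13 t=18 v=5: → [18,24),[15,21); WM=19
i=14 t=3 v=2: DROP (t<19-4); WM=19
i=15 t=26 v=7: → [24,30),[21,27); WM=25; [15,21) fires=12 [18,24) fires=11
i=16 t=25 v=1: → [24,30),[21,27); WM=25
i=17 t=27 v=7: → [27,33),[24,30); WM=25
i=18 t=20 v=2: DROP (t<25-4); WM=25
i=19 t=31 v=3: → [30,36),[27,33); WM=30; [21,27) fires=8 [24,30) fires=15
i=20 t=35 v=9: → [33,39),[30,36); WM=30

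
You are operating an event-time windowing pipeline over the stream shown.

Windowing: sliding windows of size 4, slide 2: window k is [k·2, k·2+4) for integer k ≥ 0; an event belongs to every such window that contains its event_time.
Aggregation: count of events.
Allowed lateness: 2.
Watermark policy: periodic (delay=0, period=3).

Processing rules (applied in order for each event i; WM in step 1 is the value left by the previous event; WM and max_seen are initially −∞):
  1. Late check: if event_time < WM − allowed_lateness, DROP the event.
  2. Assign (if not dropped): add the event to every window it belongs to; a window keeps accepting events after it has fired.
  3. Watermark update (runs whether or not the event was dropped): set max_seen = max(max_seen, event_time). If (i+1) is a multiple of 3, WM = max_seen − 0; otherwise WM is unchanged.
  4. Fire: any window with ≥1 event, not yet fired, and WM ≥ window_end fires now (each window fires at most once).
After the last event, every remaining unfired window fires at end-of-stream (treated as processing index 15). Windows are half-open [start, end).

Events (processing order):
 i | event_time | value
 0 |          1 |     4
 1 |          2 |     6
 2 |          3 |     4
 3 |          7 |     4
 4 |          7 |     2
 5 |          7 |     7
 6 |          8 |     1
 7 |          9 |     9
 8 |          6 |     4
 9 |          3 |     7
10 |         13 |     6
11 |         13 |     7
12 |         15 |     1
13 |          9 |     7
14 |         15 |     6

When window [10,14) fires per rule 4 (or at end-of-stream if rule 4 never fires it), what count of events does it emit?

2

i=0 t=1 v=4: → [0,4); WM=−∞
i=1 t=2 v=6: → [2,6),[0,4); WM=−∞
i=2 t=3 v=4: → [2,6),[0,4); WM=3
i=3 t=7 v=4: → [6,10),[4,8); WM=3
i=4 t=7 v=2: → [6,10),[4,8); WM=3
i=5 t=7 v=7: → [6,10),[4,8); WM=7; [0,4) fires=3 [2,6) fires=2
i=6 t=8 v=1: → [8,12),[6,10); WM=7
i=7 t=9 v=9: → [8,12),[6,10); WM=7
i=8 t=6 v=4: → [6,10),[4,8); WM=9; [4,8) fires=4
i=9 t=3 v=7: DROP (t<9-2); WM=9
i=10 t=13 v=6: → [12,16),[10,14); WM=9
i=11 t=13 v=7: → [12,16),[10,14); WM=13; [6,10) fires=6 [8,12) fires=2
i=12 t=15 v=1: → [14,18),[12,16); WM=13
i=13 t=9 v=7: DROP (t<13-2); WM=13
i=14 t=15 v=6: → [14,18),[12,16); WM=15; [10,14) fires=2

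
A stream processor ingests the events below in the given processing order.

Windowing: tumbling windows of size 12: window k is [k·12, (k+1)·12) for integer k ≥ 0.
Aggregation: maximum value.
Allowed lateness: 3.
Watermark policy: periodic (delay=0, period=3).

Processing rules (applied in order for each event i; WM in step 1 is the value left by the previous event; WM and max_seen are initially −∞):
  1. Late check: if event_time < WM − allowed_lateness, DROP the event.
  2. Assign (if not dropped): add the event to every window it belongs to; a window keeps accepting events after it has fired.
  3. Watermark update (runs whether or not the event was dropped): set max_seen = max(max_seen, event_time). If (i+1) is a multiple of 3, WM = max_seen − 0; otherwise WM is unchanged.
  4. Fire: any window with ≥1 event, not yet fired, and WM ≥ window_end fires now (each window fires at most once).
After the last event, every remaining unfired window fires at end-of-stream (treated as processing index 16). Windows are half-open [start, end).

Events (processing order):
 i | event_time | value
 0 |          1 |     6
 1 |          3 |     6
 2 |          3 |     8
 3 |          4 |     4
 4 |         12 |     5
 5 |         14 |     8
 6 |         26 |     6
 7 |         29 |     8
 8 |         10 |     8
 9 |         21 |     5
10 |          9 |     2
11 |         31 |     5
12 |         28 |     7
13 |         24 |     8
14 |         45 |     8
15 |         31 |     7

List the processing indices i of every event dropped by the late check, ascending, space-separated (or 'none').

i=0 t=1 v=6: → [0,12); WM=−∞
i=1 t=3 v=6: → [0,12); WM=−∞
i=2 t=3 v=8: → [0,12); WM=3
i=3 t=4 v=4: → [0,12); WM=3
i=4 t=12 v=5: → [12,24); WM=3
i=5 t=14 v=8: → [12,24); WM=14; [0,12) fires=8
i=6 t=26 v=6: → [24,36); WM=14
i=7 t=29 v=8: → [24,36); WM=14
i=8 t=10 v=8: DROP (t<14-3); WM=29; [12,24) fires=8
i=9 t=21 v=5: DROP (t<29-3); WM=29
i=10 t=9 v=2: DROP (t<29-3); WM=29
i=11 t=31 v=5: → [24,36); WM=31
i=12 t=28 v=7: → [24,36); WM=31
i=13 t=24 v=8: DROP (t<31-3); WM=31
i=14 t=45 v=8: → [36,48); WM=45; [24,36) fires=8
i=15 t=31 v=7: DROP (t<45-3); WM=45

8 9 10 13 15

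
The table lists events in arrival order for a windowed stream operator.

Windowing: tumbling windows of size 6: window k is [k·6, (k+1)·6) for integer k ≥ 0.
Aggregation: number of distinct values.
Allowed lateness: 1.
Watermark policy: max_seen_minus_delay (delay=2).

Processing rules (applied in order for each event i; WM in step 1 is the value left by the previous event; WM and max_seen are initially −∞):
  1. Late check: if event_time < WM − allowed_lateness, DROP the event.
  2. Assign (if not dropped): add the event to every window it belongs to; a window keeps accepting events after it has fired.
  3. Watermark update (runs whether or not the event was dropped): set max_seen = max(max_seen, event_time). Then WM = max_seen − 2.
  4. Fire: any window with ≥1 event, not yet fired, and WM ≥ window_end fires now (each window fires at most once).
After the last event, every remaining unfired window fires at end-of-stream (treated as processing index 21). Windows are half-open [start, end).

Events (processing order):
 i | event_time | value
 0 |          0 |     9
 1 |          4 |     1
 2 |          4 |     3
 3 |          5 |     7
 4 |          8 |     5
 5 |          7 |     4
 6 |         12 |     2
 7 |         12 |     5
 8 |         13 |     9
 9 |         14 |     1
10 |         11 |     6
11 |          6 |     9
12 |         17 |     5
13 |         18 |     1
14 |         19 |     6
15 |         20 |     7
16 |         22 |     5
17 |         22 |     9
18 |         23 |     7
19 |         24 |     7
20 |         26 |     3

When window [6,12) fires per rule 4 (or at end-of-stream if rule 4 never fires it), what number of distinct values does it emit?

i=0 t=0 v=9: → [0,6); WM=-2
i=1 t=4 v=1: → [0,6); WM=2
i=2 t=4 v=3: → [0,6); WM=2
i=3 t=5 v=7: → [0,6); WM=3
i=4 t=8 v=5: → [6,12); WM=6; [0,6) fires=4
i=5 t=7 v=4: → [6,12); WM=6
i=6 t=12 v=2: → [12,18); WM=10
i=7 t=12 v=5: → [12,18); WM=10
i=8 t=13 v=9: → [12,18); WM=11
i=9 t=14 v=1: → [12,18); WM=12; [6,12) fires=2
i=10 t=11 v=6: → [6,12); WM=12
i=11 t=6 v=9: DROP (t<12-1); WM=12
i=12 t=17 v=5: → [12,18); WM=15
i=13 t=18 v=1: → [18,24); WM=16
i=14 t=19 v=6: → [18,24); WM=17
i=15 t=20 v=7: → [18,24); WM=18; [12,18) fires=4
i=16 t=22 v=5: → [18,24); WM=20
i=17 t=22 v=9: → [18,24); WM=20
i=18 t=23 v=7: → [18,24); WM=21
i=19 t=24 v=7: → [24,30); WM=22
i=20 t=26 v=3: → [24,30); WM=24; [18,24) fires=5

2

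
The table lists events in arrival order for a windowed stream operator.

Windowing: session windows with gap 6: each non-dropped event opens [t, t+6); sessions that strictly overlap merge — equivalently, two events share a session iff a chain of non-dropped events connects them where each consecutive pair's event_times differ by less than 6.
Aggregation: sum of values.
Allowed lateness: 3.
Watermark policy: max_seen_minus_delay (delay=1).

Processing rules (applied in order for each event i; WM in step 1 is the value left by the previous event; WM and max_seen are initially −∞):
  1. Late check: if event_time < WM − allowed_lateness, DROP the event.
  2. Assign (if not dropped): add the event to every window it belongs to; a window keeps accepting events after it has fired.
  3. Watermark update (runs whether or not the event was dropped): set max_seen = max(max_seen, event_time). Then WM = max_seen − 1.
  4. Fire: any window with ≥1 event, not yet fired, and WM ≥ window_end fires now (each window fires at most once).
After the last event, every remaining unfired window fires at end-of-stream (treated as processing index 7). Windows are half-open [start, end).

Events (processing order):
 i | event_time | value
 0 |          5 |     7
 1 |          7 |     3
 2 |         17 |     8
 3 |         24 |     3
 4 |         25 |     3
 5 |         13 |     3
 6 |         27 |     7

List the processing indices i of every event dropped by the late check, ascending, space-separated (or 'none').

i=0 t=5 v=7: → [5,11); WM=4
i=1 t=7 v=3: → [5,13); WM=6
i=2 t=17 v=8: → [17,23); WM=16
i=3 t=24 v=3: → [24,30); WM=23
i=4 t=25 v=3: → [24,31); WM=24
i=5 t=13 v=3: DROP (t<24-3); WM=24
i=6 t=27 v=7: → [24,33); WM=26

5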